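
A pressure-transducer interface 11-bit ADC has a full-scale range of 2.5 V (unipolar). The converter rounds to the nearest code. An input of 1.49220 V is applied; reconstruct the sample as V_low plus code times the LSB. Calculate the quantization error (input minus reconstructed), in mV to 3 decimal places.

One LSB is 2.5 V / 2048 = 1.221 mV.
Scaled input = 1222.4102 LSBs, so code = 1222.
Reconstructed: 1.4916992 V.
Difference: 0.000500781 V → 0.501 mV.

0.501 mV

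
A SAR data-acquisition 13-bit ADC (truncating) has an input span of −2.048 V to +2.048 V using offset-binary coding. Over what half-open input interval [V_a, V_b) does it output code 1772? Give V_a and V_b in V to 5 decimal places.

[-1.16200 V, -1.16150 V)

LSB = 4.096/2^13 = 0.500 mV.
V_a = V_low + 1772·LSB = -1.162 V; V_b = V_low + 1773·LSB = -1.1615 V.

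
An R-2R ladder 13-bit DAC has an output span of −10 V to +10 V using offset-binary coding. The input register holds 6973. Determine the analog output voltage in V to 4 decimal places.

7.0239 V

LSB = 20 V / 2^13 = 2.441 mV.
V_out = (−10) + 6973 × 0.00244141 V = 7.02393 V.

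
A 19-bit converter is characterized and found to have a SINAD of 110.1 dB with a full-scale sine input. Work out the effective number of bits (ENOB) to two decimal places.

18.00 bits

ENOB = (SINAD − 1.76) / 6.02 = (110.1 − 1.76)/6.02 = 17.997.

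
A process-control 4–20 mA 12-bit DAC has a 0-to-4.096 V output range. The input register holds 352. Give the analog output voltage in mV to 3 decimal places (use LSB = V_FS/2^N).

352.000 mV

LSB = 4.096 V / 2^12 = 1.000 mV.
V_out = 0 + 352 × 0.001 V = 0.352 V.
= 352.000 mV.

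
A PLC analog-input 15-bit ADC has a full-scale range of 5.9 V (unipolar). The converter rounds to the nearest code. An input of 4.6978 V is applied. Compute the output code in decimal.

code 26091

LSB = 5.9 V / 32768 = 180.05 µV.
Input sits at 26091.103 steps above V_low.
Round → code 26091.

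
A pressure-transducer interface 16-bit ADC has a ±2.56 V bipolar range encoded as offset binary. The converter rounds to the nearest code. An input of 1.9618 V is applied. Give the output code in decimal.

With 65536 levels over 5.12 V, one step is 78.12 µV.
(V_in − V_low)/LSB = (1.9618 − (−2.56)) / 7.8125e-05 = 57879.040.
So the output code is 57879.

code 57879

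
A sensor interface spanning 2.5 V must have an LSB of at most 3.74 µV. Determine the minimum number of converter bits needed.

Number of steps required ≥ 2.5 V / 3.74 µV = 668449.20.
Need 2^N ≥ 668449.20; 2^19 = 524288, 2^20 = 1048576.
Minimum N = 20.

20 bits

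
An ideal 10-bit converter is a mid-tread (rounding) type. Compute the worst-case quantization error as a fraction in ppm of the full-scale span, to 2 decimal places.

488.28 ppm

Rounding → worst-case error = ½ LSB = V_FS/2^11, so 1e+06/2048 = 488.281 ppm of full scale.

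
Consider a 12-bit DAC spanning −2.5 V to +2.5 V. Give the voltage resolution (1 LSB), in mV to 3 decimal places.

Full-scale span = 5 V.
LSB = 5 / 2^12 = 5 / 4096 = 0.0012207 V = 1.221 mV.

1.221 mV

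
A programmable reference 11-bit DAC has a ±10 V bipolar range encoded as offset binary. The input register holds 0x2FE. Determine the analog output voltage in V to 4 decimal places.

LSB = 20 V / 2^11 = 9.766 mV.
Code 0x2FE = 766 decimal.
V_out = (−10) + 766 × 0.00976562 V = -2.51953 V.

-2.5195 V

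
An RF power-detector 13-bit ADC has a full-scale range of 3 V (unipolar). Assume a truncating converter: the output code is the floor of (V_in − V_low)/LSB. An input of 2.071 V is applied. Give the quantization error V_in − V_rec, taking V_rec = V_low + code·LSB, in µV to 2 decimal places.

One LSB is 3 V / 8192 = 366.21 µV.
Scaled input = 5655.2107 LSBs, so code = 5655.
V_rec = 0 + 5655·0.000366211 = 2.0709229 V.
V_in − V_rec = 7.71484e-05 V = 77.15 µV.

77.15 µV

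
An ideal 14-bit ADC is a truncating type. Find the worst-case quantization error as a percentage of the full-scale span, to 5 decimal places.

Truncating → worst-case error = 1 LSB = V_FS/2^14, so 100/16384 = 0.00610352 % of full scale.

0.00610 %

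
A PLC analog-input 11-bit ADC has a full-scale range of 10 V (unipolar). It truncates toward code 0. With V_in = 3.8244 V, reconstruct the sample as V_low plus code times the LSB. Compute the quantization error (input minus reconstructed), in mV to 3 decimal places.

Step size: 10 V ÷ 2^11 = 4.883 mV.
(3.8244 − 0)/0.00488281 = 783.2371; ⌊·⌋ gives code 783.
V_rec = 0 + 783·0.00488281 = 3.8232422 V.
Error = 3.8244 − 3.8232422 = 0.00115781 V = 1.158 mV.

1.158 mV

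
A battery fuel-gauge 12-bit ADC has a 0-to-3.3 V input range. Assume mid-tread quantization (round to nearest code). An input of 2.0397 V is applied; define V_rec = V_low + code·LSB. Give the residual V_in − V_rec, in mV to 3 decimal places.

-0.241 mV

Step size: 3.3 V ÷ 2^12 = 0.806 mV.
(2.0397 − 0)/0.000805664 = 2531.7004; round gives code 2532.
Code 2532 maps back to 0 + 2532×0.000805664 V = 2.0399414 V.
V_in − V_rec = -0.000241406 V = -0.241 mV.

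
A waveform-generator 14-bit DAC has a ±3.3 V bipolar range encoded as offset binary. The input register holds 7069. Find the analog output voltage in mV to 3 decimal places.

-452.380 mV

LSB = 6.6 V / 2^14 = 402.83 µV.
V_out = (−3.3) + 7069 × 0.000402832 V = -0.45238 V.
= -452.380 mV.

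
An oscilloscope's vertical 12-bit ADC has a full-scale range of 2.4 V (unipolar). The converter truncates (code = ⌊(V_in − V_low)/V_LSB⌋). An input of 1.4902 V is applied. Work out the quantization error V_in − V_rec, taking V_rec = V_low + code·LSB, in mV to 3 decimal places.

0.161 mV

One LSB is 2.4 V / 4096 = 0.586 mV.
(1.4902 − 0)/0.000585937 = 2543.2747; ⌊·⌋ gives code 2543.
V_rec = 0 + 2543·0.000585937 = 1.4900391 V.
Difference: 0.000160938 V → 0.161 mV.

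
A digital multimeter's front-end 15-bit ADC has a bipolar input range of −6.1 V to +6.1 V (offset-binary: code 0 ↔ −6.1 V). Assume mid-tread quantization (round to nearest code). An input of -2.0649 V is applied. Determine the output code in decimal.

code 10838

With 32768 levels over 12.2 V, one step is 372.31 µV.
Input sits at 10837.882 steps above V_low.
round(10837.882) = 10838.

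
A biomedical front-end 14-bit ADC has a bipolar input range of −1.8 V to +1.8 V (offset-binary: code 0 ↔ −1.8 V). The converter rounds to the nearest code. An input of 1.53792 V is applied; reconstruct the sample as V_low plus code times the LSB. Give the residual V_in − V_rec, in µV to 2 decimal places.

One LSB is 3.6 V / 16384 = 219.73 µV.
Scaled input = 15191.2448 LSBs, so code = 15191.
V_rec = (−1.8) + 15191·0.000219727 = 1.5378662 V.
Difference: 5.37891e-05 V → 53.79 µV.

53.79 µV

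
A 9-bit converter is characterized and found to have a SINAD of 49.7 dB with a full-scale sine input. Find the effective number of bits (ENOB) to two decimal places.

7.96 bits

ENOB = (SINAD − 1.76) / 6.02 = (49.7 − 1.76)/6.02 = 7.963.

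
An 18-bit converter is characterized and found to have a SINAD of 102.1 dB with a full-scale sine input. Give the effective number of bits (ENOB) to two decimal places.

ENOB = (SINAD − 1.76) / 6.02 = (102.1 − 1.76)/6.02 = 16.668.

16.67 bits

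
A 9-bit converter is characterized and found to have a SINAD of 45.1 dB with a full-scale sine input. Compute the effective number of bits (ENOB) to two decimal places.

ENOB = (SINAD − 1.76) / 6.02 = (45.1 − 1.76)/6.02 = 7.199.

7.20 bits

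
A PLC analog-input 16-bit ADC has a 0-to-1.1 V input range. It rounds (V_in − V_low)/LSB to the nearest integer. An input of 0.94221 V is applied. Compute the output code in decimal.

LSB = 1.1 V / 65536 = 16.78 µV.
(V_in − V_low)/LSB = (0.94221 − 0) / 1.67847e-05 = 56135.159.
round(56135.159) = 56135.

code 56135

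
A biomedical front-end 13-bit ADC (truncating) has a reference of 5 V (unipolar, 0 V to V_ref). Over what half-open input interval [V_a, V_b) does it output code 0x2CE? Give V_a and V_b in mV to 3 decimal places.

LSB = 5/2^13 = 0.610 mV.
Code 0x2CE = 718 decimal.
V_a = V_low + 718·LSB = 0.438232 V; V_b = V_low + 719·LSB = 0.438843 V.

[438.232 mV, 438.843 mV)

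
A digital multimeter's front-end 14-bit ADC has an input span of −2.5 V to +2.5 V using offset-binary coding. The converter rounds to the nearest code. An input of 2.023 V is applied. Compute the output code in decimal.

Full-scale span = 5 V; LSB = 5/2^14 = 305.18 µV.
(2.023 − (−2.5)) / 0.000305176 = 14820.966 LSBs.
So the output code is 14821.

code 14821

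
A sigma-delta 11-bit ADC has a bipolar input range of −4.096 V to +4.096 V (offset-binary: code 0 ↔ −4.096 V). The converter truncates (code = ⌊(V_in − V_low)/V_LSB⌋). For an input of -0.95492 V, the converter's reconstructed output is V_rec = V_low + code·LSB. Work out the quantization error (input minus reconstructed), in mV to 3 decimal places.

1.080 mV

One LSB is 8.192 V / 2048 = 4.000 mV.
Scaled input = 785.2700 LSBs, so code = 785.
Code 785 maps back to (−4.096) + 785×0.004 V = -0.956 V.
V_in − V_rec = 0.00108 V = 1.080 mV.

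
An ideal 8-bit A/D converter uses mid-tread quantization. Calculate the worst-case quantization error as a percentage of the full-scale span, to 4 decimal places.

Rounding → worst-case error = ½ LSB = V_FS/2^9, so 100/512 = 0.195312 % of full scale.

0.1953 %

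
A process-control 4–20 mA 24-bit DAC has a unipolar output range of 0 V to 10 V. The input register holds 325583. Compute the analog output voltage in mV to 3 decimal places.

194.063 mV

LSB = 10 V / 2^24 = 0.60 µV.
V_out = 0 + 325583 × 5.96046e-07 V = 0.194063 V.
= 194.063 mV.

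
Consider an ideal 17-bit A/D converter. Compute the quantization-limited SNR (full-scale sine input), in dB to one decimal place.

104.1 dB

SNR ≈ 6.02·N + 1.76 dB = 6.02·17 + 1.76 = 104.10 dB.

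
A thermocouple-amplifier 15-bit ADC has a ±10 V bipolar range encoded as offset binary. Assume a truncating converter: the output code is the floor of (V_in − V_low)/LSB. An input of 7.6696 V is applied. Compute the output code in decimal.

code 28949

Full-scale span = 20 V; LSB = 20/2^15 = 0.610 mV.
Input sits at 28949.873 steps above V_low.
⌊·⌋(28949.873) = 28949.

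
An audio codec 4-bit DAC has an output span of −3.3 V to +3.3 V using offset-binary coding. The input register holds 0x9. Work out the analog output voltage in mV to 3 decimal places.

LSB = 6.6 V / 2^4 = 412.500 mV.
Code 0x9 = 9 decimal.
V_out = (−3.3) + 9 × 0.4125 V = 0.4125 V.
= 412.500 mV.

412.500 mV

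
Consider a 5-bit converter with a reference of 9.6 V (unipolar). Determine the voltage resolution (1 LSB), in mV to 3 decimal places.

Full-scale span = 9.6 V.
LSB = 9.6 / 2^5 = 9.6 / 32 = 0.3 V = 300.000 mV.

300.000 mV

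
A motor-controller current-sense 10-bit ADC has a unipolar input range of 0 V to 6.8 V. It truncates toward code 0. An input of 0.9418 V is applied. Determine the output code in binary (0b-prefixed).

Full-scale span = 6.8 V; LSB = 6.8/2^10 = 6.641 mV.
Input sits at 141.824 steps above V_low.
Floor → code 141.
In binary (0b-prefixed): 0b10001101.

code 0b10001101 (decimal 141)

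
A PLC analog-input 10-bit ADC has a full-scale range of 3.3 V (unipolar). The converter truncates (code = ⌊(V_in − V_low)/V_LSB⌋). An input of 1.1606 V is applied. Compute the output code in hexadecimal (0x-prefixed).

code 0x168 (decimal 360)

LSB = 3.3 V / 1024 = 3.223 mV.
Input sits at 360.138 steps above V_low.
Floor → code 360.
In hexadecimal (0x-prefixed): 0x168.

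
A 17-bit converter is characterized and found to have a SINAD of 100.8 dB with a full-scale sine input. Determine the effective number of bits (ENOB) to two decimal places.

ENOB = (SINAD − 1.76) / 6.02 = (100.8 − 1.76)/6.02 = 16.452.

16.45 bits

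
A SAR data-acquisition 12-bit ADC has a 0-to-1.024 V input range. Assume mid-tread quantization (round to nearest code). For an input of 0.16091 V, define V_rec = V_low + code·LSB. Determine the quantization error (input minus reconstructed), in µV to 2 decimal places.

-90.00 µV

One LSB is 1.024 V / 4096 = 250.00 µV.
(0.16091 − 0)/0.00025 = 643.6400; round gives code 644.
V_rec = 0 + 644·0.00025 = 0.161 V.
V_in − V_rec = -9e-05 V = -90.00 µV.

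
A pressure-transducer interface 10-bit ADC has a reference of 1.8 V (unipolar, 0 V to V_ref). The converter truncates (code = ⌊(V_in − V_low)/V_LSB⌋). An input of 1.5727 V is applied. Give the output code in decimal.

code 894

Full-scale span = 1.8 V; LSB = 1.8/2^10 = 1.758 mV.
Input sits at 894.692 steps above V_low.
So the output code is 894.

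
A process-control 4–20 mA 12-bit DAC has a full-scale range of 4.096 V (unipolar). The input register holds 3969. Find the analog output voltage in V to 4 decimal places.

3.9690 V

LSB = 4.096 V / 2^12 = 1.000 mV.
V_out = 0 + 3969 × 0.001 V = 3.969 V.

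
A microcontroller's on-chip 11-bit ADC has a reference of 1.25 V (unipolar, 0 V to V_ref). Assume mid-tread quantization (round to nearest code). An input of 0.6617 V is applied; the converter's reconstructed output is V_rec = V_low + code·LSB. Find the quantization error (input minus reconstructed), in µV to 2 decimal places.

78.91 µV

One LSB is 1.25 V / 2048 = 0.610 mV.
(0.6617 − 0)/0.000610352 = 1084.1293; round gives code 1084.
V_rec = 0 + 1084·0.000610352 = 0.66162109 V.
Error = 0.6617 − 0.66162109 = 7.89062e-05 V = 78.91 µV.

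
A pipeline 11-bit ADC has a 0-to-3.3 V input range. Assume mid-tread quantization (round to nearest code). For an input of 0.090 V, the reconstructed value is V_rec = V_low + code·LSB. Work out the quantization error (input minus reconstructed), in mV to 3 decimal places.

-0.234 mV

LSB = 3.3/2^11 = 1.611 mV.
(0.090 − 0)/0.00161133 = 55.8545; round gives code 56.
Reconstructed: 0.090234375 V.
Error = 0.090 − 0.090234375 = -0.000234375 V = -0.234 mV.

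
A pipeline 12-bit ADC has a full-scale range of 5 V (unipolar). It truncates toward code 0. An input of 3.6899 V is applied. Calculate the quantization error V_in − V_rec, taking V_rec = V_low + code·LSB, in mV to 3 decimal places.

Step size: 5 V ÷ 2^12 = 1.221 mV.
Scaled input = 3022.7661 LSBs, so code = 3022.
V_rec = 0 + 3022·0.0012207 = 3.6889648 V.
V_in − V_rec = 0.000935156 V = 0.935 mV.

0.935 mV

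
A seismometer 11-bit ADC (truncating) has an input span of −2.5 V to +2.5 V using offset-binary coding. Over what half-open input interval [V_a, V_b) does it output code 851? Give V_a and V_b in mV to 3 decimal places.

LSB = 5/2^11 = 2.441 mV.
V_a = V_low + 851·LSB = -0.422363 V; V_b = V_low + 852·LSB = -0.419922 V.

[-422.363 mV, -419.922 mV)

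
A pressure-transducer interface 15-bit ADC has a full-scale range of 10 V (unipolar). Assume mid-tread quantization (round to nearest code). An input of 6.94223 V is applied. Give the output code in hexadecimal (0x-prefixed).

code 0x58DC (decimal 22748)

With 32768 levels over 10 V, one step is 305.18 µV.
Input sits at 22748.299 steps above V_low.
So the output code is 22748.
In hexadecimal (0x-prefixed): 0x58DC.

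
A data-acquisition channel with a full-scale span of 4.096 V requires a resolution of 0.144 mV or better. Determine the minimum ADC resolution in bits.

Number of steps required ≥ 4.096 V / 0.144 mV = 28444.44.
Need 2^N ≥ 28444.44; 2^14 = 16384, 2^15 = 32768.
Minimum N = 15.

15 bits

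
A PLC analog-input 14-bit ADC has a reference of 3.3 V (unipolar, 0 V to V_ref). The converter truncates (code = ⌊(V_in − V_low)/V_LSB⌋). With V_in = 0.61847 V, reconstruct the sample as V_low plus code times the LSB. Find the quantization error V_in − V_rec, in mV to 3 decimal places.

One LSB is 3.3 V / 16384 = 201.42 µV.
(0.61847 − 0)/0.000201416 = 3070.6098; ⌊·⌋ gives code 3070.
V_rec = 0 + 3070·0.000201416 = 0.61834717 V.
V_in − V_rec = 0.000122832 V = 0.123 mV.

0.123 mV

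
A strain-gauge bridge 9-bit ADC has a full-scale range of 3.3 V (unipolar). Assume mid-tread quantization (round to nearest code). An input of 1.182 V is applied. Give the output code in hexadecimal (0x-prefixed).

LSB = 3.3 V / 512 = 6.445 mV.
(1.182 − 0) / 0.00644531 = 183.389 LSBs.
round(183.389) = 183.
In hexadecimal (0x-prefixed): 0xB7.

code 0xB7 (decimal 183)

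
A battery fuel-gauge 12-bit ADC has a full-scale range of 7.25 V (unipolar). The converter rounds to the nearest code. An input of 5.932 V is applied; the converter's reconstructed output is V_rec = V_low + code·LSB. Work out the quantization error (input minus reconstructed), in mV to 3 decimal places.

0.665 mV

LSB = 7.25/2^12 = 1.770 mV.
(V_in − V_low)/LSB = (5.932 − 0)/0.00177002 = 3351.3754 → code 3351 (round).
Code 3351 maps back to 0 + 3351×0.00177002 V = 5.9313354 V.
Error = 5.932 − 5.9313354 = 0.000664551 V = 0.665 mV.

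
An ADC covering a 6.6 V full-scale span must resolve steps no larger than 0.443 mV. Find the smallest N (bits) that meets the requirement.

Number of steps required ≥ 6.6 V / 0.443 mV = 14898.42.
Need 2^N ≥ 14898.42; 2^13 = 8192, 2^14 = 16384.
Minimum N = 14.

14 bits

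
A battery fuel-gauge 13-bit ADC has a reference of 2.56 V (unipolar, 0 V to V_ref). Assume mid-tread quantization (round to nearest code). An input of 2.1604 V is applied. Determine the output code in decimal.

LSB = 2.56 V / 8192 = 312.50 µV.
(V_in − V_low)/LSB = (2.1604 − 0) / 0.0003125 = 6913.280.
round(6913.280) = 6913.

code 6913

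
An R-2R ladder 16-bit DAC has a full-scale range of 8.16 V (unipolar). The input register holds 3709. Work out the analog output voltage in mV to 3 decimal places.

LSB = 8.16 V / 2^16 = 124.51 µV.
V_out = 0 + 3709 × 0.000124512 V = 0.461814 V.
= 461.814 mV.

461.814 mV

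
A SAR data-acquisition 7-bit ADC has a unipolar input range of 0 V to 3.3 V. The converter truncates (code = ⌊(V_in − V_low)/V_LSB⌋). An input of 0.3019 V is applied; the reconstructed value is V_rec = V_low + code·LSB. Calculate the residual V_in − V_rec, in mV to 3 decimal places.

18.306 mV

Step size: 3.3 V ÷ 2^7 = 25.781 mV.
(0.3019 − 0)/0.0257812 = 11.7101; ⌊·⌋ gives code 11.
Code 11 maps back to 0 + 11×0.0257812 V = 0.28359375 V.
Difference: 0.0183062 V → 18.306 mV.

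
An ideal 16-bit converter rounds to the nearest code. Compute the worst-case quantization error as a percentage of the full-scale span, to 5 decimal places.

Rounding → worst-case error = ½ LSB = V_FS/2^17, so 100/131072 = 0.000762939 % of full scale.

0.00076 %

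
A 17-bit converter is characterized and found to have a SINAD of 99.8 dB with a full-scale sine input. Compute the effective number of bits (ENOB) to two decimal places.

ENOB = (SINAD − 1.76) / 6.02 = (99.8 − 1.76)/6.02 = 16.286.

16.29 bits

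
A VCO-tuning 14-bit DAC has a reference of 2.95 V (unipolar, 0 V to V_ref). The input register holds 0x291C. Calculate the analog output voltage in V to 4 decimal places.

1.8949 V

LSB = 2.95 V / 2^14 = 180.05 µV.
Code 0x291C = 10524 decimal.
V_out = 0 + 10524 × 0.000180054 V = 1.89489 V.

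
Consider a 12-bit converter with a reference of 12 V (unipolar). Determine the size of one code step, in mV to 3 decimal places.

Full-scale span = 12 V.
LSB = 12 / 2^12 = 12 / 4096 = 0.00292969 V = 2.930 mV.

2.930 mV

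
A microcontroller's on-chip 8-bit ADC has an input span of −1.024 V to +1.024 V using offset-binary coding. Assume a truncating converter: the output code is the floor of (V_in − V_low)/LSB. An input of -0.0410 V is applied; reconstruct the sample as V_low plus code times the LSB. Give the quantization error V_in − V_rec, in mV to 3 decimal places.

7.000 mV

One LSB is 2.048 V / 256 = 8.000 mV.
(-0.0410 − (−1.024))/0.008 = 122.8750; ⌊·⌋ gives code 122.
Code 122 maps back to (−1.024) + 122×0.008 V = -0.048 V.
Difference: 0.007 V → 7.000 mV.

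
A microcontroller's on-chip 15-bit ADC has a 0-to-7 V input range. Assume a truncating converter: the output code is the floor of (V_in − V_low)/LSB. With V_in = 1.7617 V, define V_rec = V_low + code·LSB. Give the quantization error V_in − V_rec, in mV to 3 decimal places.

Step size: 7 V ÷ 2^15 = 213.62 µV.
Scaled input = 8246.7694 LSBs, so code = 8246.
V_rec = 0 + 8246·0.000213623 = 1.7615356 V.
Difference: 0.000164355 V → 0.164 mV.

0.164 mV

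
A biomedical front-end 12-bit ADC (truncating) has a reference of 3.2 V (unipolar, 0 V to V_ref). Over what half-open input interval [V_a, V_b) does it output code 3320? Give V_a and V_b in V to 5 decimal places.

LSB = 3.2/2^12 = 0.781 mV.
V_a = V_low + 3320·LSB = 2.59375 V; V_b = V_low + 3321·LSB = 2.59453 V.

[2.59375 V, 2.59453 V)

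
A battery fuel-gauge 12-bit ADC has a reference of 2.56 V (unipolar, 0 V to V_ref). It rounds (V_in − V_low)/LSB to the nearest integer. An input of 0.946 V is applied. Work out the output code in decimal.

Full-scale span = 2.56 V; LSB = 2.56/2^12 = 0.625 mV.
Input sits at 1513.600 steps above V_low.
So the output code is 1514.

code 1514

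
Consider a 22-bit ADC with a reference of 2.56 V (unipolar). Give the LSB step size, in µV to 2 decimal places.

0.61 µV

Full-scale span = 2.56 V.
LSB = 2.56 / 2^22 = 2.56 / 4194304 = 6.10352e-07 V = 0.61 µV.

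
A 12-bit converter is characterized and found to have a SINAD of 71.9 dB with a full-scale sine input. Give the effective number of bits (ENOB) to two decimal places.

11.65 bits

ENOB = (SINAD − 1.76) / 6.02 = (71.9 − 1.76)/6.02 = 11.651.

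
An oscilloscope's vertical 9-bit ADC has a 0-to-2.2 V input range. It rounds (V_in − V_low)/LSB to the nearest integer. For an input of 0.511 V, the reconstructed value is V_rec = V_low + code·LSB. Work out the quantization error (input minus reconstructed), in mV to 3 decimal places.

One LSB is 2.2 V / 512 = 4.297 mV.
(V_in − V_low)/LSB = (0.511 − 0)/0.00429688 = 118.9236 → code 119 (round).
Code 119 maps back to 0 + 119×0.00429688 V = 0.51132813 V.
V_in − V_rec = -0.000328125 V = -0.328 mV.

-0.328 mV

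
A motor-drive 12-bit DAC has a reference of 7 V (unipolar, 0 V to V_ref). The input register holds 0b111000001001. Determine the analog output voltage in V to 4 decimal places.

6.1404 V

LSB = 7 V / 2^12 = 1.709 mV.
Code 0b111000001001 = 3593 decimal.
V_out = 0 + 3593 × 0.00170898 V = 6.14038 V.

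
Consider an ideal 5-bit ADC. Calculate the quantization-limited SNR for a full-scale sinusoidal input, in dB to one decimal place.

31.9 dB

SNR ≈ 6.02·N + 1.76 dB = 6.02·5 + 1.76 = 31.86 dB.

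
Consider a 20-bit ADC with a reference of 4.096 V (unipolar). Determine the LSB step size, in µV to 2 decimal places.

3.91 µV

Full-scale span = 4.096 V.
LSB = 4.096 / 2^20 = 4.096 / 1048576 = 3.90625e-06 V = 3.91 µV.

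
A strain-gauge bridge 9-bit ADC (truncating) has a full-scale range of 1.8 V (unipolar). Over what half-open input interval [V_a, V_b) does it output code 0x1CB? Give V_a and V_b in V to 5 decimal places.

LSB = 1.8/2^9 = 3.516 mV.
Code 0x1CB = 459 decimal.
V_a = V_low + 459·LSB = 1.61367 V; V_b = V_low + 460·LSB = 1.61719 V.

[1.61367 V, 1.61719 V)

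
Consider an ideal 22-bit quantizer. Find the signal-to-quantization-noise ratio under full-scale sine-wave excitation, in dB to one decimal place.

SNR ≈ 6.02·N + 1.76 dB = 6.02·22 + 1.76 = 134.20 dB.

134.2 dB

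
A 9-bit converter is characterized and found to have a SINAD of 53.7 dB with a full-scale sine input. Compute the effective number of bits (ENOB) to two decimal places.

ENOB = (SINAD − 1.76) / 6.02 = (53.7 − 1.76)/6.02 = 8.628.

8.63 bits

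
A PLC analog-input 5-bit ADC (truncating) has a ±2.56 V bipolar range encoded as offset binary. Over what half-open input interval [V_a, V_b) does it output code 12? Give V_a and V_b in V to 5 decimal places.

LSB = 5.12/2^5 = 160.000 mV.
V_a = V_low + 12·LSB = -0.64 V; V_b = V_low + 13·LSB = -0.48 V.

[-0.64000 V, -0.48000 V)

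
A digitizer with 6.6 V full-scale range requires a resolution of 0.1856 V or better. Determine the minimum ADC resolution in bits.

6 bits

Number of steps required ≥ 6.6 V / 0.1856 V = 35.56.
Need 2^N ≥ 35.56; 2^5 = 32, 2^6 = 64.
Minimum N = 6.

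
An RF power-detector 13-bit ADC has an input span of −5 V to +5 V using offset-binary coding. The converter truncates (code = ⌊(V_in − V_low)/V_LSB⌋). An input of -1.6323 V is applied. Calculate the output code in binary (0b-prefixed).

LSB = 10 V / 8192 = 1.221 mV.
(-1.6323 − (−5)) / 0.0012207 = 2758.820 LSBs.
Floor → code 2758.
In binary (0b-prefixed): 0b101011000110.

code 0b101011000110 (decimal 2758)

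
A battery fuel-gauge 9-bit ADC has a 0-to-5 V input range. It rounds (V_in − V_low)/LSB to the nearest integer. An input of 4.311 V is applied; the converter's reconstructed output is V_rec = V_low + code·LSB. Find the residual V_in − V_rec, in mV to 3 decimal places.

4.359 mV

One LSB is 5 V / 512 = 9.766 mV.
(4.311 − 0)/0.00976562 = 441.4464; round gives code 441.
Code 441 maps back to 0 + 441×0.00976562 V = 4.3066406 V.
Error = 4.311 − 4.3066406 = 0.00435938 V = 4.359 mV.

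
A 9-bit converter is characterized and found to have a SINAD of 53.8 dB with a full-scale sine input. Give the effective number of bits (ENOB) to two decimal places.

8.64 bits

ENOB = (SINAD − 1.76) / 6.02 = (53.8 − 1.76)/6.02 = 8.645.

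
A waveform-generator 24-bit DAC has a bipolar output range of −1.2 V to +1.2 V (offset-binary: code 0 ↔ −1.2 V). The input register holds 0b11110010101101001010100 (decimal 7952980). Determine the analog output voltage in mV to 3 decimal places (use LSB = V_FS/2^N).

-62.317 mV

LSB = 2.4 V / 2^24 = 0.14 µV.
Code 0b11110010101101001010100 = 7952980 decimal.
V_out = (−1.2) + 7952980 × 1.43051e-07 V = -0.0623171 V.
= -62.317 mV.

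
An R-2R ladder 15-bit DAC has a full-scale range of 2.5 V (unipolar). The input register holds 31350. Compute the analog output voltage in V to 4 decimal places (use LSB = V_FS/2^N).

LSB = 2.5 V / 2^15 = 76.29 µV.
V_out = 0 + 31350 × 7.62939e-05 V = 2.39182 V.

2.3918 V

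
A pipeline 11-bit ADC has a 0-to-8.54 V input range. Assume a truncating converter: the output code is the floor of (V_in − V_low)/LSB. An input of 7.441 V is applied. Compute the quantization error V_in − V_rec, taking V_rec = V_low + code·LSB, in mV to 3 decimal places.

1.859 mV

LSB = 8.54/2^11 = 4.170 mV.
(V_in − V_low)/LSB = (7.441 − 0)/0.00416992 = 1784.4459 → code 1784 (floor).
V_rec = 0 + 1784·0.00416992 = 7.4391406 V.
V_in − V_rec = 0.00185937 V = 1.859 mV.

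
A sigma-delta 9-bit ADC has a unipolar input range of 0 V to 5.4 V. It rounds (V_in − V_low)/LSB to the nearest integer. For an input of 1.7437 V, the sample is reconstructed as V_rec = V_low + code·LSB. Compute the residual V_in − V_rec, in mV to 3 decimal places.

LSB = 5.4/2^9 = 10.547 mV.
Scaled input = 165.3286 LSBs, so code = 165.
Code 165 maps back to 0 + 165×0.0105469 V = 1.7402344 V.
V_in − V_rec = 0.00346562 V = 3.466 mV.

3.466 mV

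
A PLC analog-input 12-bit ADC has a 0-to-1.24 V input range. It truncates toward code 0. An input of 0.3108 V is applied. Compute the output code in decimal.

Full-scale span = 1.24 V; LSB = 1.24/2^12 = 302.73 µV.
Input sits at 1026.643 steps above V_low.
⌊·⌋(1026.643) = 1026.

code 1026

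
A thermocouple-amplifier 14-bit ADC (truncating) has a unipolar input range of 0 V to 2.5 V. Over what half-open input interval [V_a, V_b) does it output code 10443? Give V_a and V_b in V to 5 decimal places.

LSB = 2.5/2^14 = 152.59 µV.
V_a = V_low + 10443·LSB = 1.59348 V; V_b = V_low + 10444·LSB = 1.59363 V.

[1.59348 V, 1.59363 V)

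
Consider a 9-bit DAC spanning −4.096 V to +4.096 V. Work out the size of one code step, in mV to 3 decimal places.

16.000 mV

Full-scale span = 8.192 V.
LSB = 8.192 / 2^9 = 8.192 / 512 = 0.016 V = 16.000 mV.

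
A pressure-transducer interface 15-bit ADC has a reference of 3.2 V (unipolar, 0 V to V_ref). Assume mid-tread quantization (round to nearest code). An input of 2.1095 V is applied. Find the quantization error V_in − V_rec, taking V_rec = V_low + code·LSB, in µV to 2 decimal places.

27.34 µV

Step size: 3.2 V ÷ 2^15 = 97.66 µV.
Scaled input = 21601.2800 LSBs, so code = 21601.
Code 21601 maps back to 0 + 21601×9.76563e-05 V = 2.1094727 V.
Difference: 2.73438e-05 V → 27.34 µV.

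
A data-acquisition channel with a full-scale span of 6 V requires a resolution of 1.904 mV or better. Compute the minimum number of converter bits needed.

12 bits

Number of steps required ≥ 6 V / 1.904 mV = 3151.26.
Need 2^N ≥ 3151.26; 2^11 = 2048, 2^12 = 4096.
Minimum N = 12.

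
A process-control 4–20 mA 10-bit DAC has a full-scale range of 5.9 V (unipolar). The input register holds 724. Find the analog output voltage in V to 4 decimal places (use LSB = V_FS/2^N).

LSB = 5.9 V / 2^10 = 5.762 mV.
V_out = 0 + 724 × 0.00576172 V = 4.17148 V.

4.1715 V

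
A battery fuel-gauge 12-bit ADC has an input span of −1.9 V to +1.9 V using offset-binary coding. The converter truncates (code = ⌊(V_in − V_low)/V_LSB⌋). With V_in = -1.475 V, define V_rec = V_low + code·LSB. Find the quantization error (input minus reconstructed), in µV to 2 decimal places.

LSB = 3.8/2^12 = 0.928 mV.
(V_in − V_low)/LSB = (-1.475 − (−1.9))/0.000927734 = 458.1053 → code 458 (floor).
Reconstructed: -1.4750977 V.
Error = -1.475 − (−1.4750977) = 9.76563e-05 V = 97.66 µV.

97.66 µV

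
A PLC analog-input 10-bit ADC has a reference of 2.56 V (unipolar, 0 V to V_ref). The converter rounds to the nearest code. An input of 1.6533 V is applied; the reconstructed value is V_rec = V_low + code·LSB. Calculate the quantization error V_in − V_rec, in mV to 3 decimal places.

0.800 mV

One LSB is 2.56 V / 1024 = 2.500 mV.
(1.6533 − 0)/0.0025 = 661.3200; round gives code 661.
Code 661 maps back to 0 + 661×0.0025 V = 1.6525 V.
Difference: 0.0008 V → 0.800 mV.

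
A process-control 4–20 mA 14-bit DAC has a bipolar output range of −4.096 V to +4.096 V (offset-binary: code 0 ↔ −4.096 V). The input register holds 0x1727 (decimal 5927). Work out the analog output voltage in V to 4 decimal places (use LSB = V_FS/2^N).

-1.1325 V

LSB = 8.192 V / 2^14 = 0.500 mV.
Code 0x1727 = 5927 decimal.
V_out = (−4.096) + 5927 × 0.0005 V = -1.1325 V.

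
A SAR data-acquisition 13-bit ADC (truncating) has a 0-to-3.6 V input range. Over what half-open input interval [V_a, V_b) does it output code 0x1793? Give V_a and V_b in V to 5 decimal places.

LSB = 3.6/2^13 = 439.45 µV.
Code 0x1793 = 6035 decimal.
V_a = V_low + 6035·LSB = 2.6521 V; V_b = V_low + 6036·LSB = 2.65254 V.

[2.65210 V, 2.65254 V)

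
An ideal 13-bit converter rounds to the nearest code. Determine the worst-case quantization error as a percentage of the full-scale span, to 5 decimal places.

Rounding → worst-case error = ½ LSB = V_FS/2^14, so 100/16384 = 0.00610352 % of full scale.

0.00610 %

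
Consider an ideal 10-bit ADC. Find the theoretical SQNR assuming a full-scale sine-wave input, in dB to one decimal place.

SNR ≈ 6.02·N + 1.76 dB = 6.02·10 + 1.76 = 61.96 dB.

62.0 dB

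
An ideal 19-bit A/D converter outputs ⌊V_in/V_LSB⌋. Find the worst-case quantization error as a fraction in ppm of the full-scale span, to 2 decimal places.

Truncating → worst-case error = 1 LSB = V_FS/2^19, so 1e+06/524288 = 1.90735 ppm of full scale.

1.91 ppm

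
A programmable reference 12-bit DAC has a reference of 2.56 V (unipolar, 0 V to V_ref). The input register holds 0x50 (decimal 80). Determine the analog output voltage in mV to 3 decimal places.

50.000 mV

LSB = 2.56 V / 2^12 = 0.625 mV.
Code 0x50 = 80 decimal.
V_out = 0 + 80 × 0.000625 V = 0.05 V.
= 50.000 mV.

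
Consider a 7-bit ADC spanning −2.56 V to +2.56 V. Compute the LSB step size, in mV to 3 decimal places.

Full-scale span = 5.12 V.
LSB = 5.12 / 2^7 = 5.12 / 128 = 0.04 V = 40.000 mV.

40.000 mV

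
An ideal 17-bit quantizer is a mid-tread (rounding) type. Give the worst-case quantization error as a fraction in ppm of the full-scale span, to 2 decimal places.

3.81 ppm

Rounding → worst-case error = ½ LSB = V_FS/2^18, so 1e+06/262144 = 3.8147 ppm of full scale.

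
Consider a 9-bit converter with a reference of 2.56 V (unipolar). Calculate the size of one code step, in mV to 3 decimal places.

5.000 mV

Full-scale span = 2.56 V.
LSB = 2.56 / 2^9 = 2.56 / 512 = 0.005 V = 5.000 mV.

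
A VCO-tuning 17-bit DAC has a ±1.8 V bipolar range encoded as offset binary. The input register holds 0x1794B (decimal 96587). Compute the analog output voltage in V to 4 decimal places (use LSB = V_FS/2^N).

LSB = 3.6 V / 2^17 = 27.47 µV.
Code 0x1794B = 96587 decimal.
V_out = (−1.8) + 96587 × 2.74658e-05 V = 0.852841 V.

0.8528 V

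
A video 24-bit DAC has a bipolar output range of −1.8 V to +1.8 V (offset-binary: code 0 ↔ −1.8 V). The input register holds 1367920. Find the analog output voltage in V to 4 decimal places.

-1.5065 V

LSB = 3.6 V / 2^24 = 0.21 µV.
V_out = (−1.8) + 1367920 × 2.14577e-07 V = -1.50648 V.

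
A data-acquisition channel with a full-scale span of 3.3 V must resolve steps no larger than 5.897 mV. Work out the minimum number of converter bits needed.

Number of steps required ≥ 3.3 V / 5.897 mV = 559.61.
Need 2^N ≥ 559.61; 2^9 = 512, 2^10 = 1024.
Minimum N = 10.

10 bits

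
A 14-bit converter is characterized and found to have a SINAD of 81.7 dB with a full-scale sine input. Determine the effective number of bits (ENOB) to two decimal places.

13.28 bits

ENOB = (SINAD − 1.76) / 6.02 = (81.7 − 1.76)/6.02 = 13.279.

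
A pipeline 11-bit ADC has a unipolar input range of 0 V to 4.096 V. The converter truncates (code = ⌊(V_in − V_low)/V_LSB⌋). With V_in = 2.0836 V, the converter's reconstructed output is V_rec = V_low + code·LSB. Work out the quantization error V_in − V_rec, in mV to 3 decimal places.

1.600 mV

One LSB is 4.096 V / 2048 = 2.000 mV.
Scaled input = 1041.8000 LSBs, so code = 1041.
V_rec = 0 + 1041·0.002 = 2.082 V.
Difference: 0.0016 V → 1.600 mV.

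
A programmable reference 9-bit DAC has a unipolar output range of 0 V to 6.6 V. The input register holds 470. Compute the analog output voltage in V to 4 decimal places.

6.0586 V

LSB = 6.6 V / 2^9 = 12.891 mV.
V_out = 0 + 470 × 0.0128906 V = 6.05859 V.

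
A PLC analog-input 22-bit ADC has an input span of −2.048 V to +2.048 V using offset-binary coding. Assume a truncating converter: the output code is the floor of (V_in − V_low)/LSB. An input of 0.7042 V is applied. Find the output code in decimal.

code 2818252

Full-scale span = 4.096 V; LSB = 4.096/2^22 = 0.98 µV.
(0.7042 − (−2.048)) / 9.76563e-07 = 2818252.800 LSBs.
So the output code is 2818252.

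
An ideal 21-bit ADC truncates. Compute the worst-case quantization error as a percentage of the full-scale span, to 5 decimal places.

0.00005 %

Truncating → worst-case error = 1 LSB = V_FS/2^21, so 100/2097152 = 4.76837e-05 % of full scale.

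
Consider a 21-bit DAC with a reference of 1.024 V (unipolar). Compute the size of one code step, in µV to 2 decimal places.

Full-scale span = 1.024 V.
LSB = 1.024 / 2^21 = 1.024 / 2097152 = 4.88281e-07 V = 0.49 µV.

0.49 µV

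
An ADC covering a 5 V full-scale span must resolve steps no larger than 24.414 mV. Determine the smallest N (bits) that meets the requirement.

Number of steps required ≥ 5 V / 24.414 mV = 204.80.
Need 2^N ≥ 204.80; 2^7 = 128, 2^8 = 256.
Minimum N = 8.

8 bits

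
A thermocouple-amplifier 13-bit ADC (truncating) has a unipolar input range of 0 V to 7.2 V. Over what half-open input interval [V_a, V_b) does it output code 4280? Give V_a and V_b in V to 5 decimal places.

[3.76172 V, 3.76260 V)

LSB = 7.2/2^13 = 0.879 mV.
V_a = V_low + 4280·LSB = 3.76172 V; V_b = V_low + 4281·LSB = 3.7626 V.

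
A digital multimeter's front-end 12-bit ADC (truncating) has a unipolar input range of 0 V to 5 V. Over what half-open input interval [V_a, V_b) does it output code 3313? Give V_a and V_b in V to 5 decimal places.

LSB = 5/2^12 = 1.221 mV.
V_a = V_low + 3313·LSB = 4.04419 V; V_b = V_low + 3314·LSB = 4.04541 V.

[4.04419 V, 4.04541 V)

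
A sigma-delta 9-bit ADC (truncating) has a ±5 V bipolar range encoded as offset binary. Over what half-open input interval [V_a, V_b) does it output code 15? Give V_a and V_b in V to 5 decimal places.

LSB = 10/2^9 = 19.531 mV.
V_a = V_low + 15·LSB = -4.70703 V; V_b = V_low + 16·LSB = -4.6875 V.

[-4.70703 V, -4.68750 V)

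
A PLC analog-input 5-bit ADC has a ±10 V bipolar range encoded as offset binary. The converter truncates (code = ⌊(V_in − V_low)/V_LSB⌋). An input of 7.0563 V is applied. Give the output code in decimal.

code 27

LSB = 20 V / 32 = 0.6250 V.
(V_in − V_low)/LSB = (7.0563 − (−10)) / 0.625 = 27.290.
Floor → code 27.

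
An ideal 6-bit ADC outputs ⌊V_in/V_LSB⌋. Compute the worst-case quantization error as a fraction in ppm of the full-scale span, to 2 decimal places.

Truncating → worst-case error = 1 LSB = V_FS/2^6, so 1e+06/64 = 15625 ppm of full scale.

15625.00 ppm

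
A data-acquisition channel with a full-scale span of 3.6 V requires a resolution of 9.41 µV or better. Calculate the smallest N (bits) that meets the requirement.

19 bits

Number of steps required ≥ 3.6 V / 9.41 µV = 382571.73.
Need 2^N ≥ 382571.73; 2^18 = 262144, 2^19 = 524288.
Minimum N = 19.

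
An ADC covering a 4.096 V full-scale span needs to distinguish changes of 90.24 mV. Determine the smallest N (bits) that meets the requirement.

6 bits

Number of steps required ≥ 4.096 V / 90.24 mV = 45.39.
Need 2^N ≥ 45.39; 2^5 = 32, 2^6 = 64.
Minimum N = 6.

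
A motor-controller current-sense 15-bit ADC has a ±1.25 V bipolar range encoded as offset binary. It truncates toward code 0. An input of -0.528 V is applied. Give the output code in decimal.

Full-scale span = 2.5 V; LSB = 2.5/2^15 = 76.29 µV.
(-0.528 − (−1.25)) / 7.62939e-05 = 9463.398 LSBs.
⌊·⌋(9463.398) = 9463.

code 9463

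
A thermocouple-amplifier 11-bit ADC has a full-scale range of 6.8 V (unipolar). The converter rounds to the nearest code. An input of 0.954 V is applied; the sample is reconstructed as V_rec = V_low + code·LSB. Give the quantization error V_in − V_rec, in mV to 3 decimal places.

1.070 mV

One LSB is 6.8 V / 2048 = 3.320 mV.
(0.954 − 0)/0.00332031 = 287.3224; round gives code 287.
V_rec = 0 + 287·0.00332031 = 0.95292969 V.
V_in − V_rec = 0.00107031 V = 1.070 mV.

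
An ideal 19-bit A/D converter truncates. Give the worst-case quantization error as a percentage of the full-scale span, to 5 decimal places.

Truncating → worst-case error = 1 LSB = V_FS/2^19, so 100/524288 = 0.000190735 % of full scale.

0.00019 %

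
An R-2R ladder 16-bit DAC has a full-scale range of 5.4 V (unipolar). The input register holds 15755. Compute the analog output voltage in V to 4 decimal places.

LSB = 5.4 V / 2^16 = 82.40 µV.
V_out = 0 + 15755 × 8.23975e-05 V = 1.29817 V.

1.2982 V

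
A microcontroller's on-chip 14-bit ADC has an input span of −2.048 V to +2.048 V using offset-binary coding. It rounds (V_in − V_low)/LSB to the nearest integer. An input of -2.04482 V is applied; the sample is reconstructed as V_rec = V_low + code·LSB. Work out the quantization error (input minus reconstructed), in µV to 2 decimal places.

-70.00 µV

One LSB is 4.096 V / 16384 = 250.00 µV.
Scaled input = 12.7200 LSBs, so code = 13.
Code 13 maps back to (−2.048) + 13×0.00025 V = -2.04475 V.
Difference: -7e-05 V → -70.00 µV.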